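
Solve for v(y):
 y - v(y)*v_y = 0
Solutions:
 v(y) = -sqrt(C1 + y^2)
 v(y) = sqrt(C1 + y^2)


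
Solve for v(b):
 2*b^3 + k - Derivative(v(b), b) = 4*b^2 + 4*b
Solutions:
 v(b) = C1 + b^4/2 - 4*b^3/3 - 2*b^2 + b*k


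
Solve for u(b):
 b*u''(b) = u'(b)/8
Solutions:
 u(b) = C1 + C2*b^(9/8)


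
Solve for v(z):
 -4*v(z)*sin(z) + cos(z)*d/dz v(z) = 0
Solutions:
 v(z) = C1/cos(z)^4


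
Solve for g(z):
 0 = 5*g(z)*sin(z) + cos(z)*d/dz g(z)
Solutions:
 g(z) = C1*cos(z)^5


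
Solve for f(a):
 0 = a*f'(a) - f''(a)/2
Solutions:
 f(a) = C1 + C2*erfi(a)


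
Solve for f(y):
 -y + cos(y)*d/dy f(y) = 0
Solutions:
 f(y) = C1 + Integral(y/cos(y), y)


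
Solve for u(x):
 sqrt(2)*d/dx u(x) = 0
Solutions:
 u(x) = C1


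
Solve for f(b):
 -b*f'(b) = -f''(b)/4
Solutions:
 f(b) = C1 + C2*erfi(sqrt(2)*b)


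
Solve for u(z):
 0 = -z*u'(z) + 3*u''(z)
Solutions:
 u(z) = C1 + C2*erfi(sqrt(6)*z/6)


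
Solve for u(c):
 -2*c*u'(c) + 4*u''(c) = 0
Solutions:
 u(c) = C1 + C2*erfi(c/2)


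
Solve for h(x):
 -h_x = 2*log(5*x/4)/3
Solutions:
 h(x) = C1 - 2*x*log(x)/3 - 2*x*log(5)/3 + 2*x/3 + 4*x*log(2)/3


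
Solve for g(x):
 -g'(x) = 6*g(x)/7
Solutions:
 g(x) = C1*exp(-6*x/7)


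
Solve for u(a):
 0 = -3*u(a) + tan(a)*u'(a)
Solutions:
 u(a) = C1*sin(a)^3


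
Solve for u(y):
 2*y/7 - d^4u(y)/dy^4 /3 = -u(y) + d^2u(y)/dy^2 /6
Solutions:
 u(y) = C1*exp(-sqrt(6)*y/2) + C2*exp(sqrt(6)*y/2) + C3*sin(sqrt(2)*y) + C4*cos(sqrt(2)*y) - 2*y/7


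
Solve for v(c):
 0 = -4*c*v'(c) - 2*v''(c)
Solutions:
 v(c) = C1 + C2*erf(c)


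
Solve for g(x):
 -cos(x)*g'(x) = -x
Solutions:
 g(x) = C1 + Integral(x/cos(x), x)


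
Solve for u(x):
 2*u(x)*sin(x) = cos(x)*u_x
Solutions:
 u(x) = C1/cos(x)^2


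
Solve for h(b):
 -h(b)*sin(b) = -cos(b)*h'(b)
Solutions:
 h(b) = C1/cos(b)


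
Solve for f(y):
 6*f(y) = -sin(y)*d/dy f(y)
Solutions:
 f(y) = C1*(cos(y)^3 + 3*cos(y)^2 + 3*cos(y) + 1)/(cos(y)^3 - 3*cos(y)^2 + 3*cos(y) - 1)


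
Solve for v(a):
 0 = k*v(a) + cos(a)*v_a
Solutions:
 v(a) = C1*exp(k*(log(sin(a) - 1) - log(sin(a) + 1))/2)


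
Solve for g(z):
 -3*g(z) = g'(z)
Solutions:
 g(z) = C1*exp(-3*z)


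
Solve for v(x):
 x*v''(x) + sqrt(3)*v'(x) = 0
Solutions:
 v(x) = C1 + C2*x^(1 - sqrt(3))


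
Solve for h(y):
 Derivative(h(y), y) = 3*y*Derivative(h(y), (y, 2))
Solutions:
 h(y) = C1 + C2*y^(4/3)


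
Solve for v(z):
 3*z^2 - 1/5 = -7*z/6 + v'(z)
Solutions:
 v(z) = C1 + z^3 + 7*z^2/12 - z/5


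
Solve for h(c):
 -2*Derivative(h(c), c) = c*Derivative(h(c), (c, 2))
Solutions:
 h(c) = C1 + C2/c


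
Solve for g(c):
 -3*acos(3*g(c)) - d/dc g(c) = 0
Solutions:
 Integral(1/acos(3*_y), (_y, g(c))) = C1 - 3*c


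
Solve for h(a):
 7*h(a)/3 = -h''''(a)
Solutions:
 h(a) = (C1*sin(sqrt(2)*3^(3/4)*7^(1/4)*a/6) + C2*cos(sqrt(2)*3^(3/4)*7^(1/4)*a/6))*exp(-sqrt(2)*3^(3/4)*7^(1/4)*a/6) + (C3*sin(sqrt(2)*3^(3/4)*7^(1/4)*a/6) + C4*cos(sqrt(2)*3^(3/4)*7^(1/4)*a/6))*exp(sqrt(2)*3^(3/4)*7^(1/4)*a/6)


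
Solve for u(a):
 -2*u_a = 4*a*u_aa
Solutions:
 u(a) = C1 + C2*sqrt(a)


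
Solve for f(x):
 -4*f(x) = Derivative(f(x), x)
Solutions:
 f(x) = C1*exp(-4*x)


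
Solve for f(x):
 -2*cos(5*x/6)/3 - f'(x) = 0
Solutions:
 f(x) = C1 - 4*sin(5*x/6)/5


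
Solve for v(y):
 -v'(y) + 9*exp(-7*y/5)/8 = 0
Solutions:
 v(y) = C1 - 45*exp(-7*y/5)/56


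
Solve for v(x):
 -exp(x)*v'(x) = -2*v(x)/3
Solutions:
 v(x) = C1*exp(-2*exp(-x)/3)


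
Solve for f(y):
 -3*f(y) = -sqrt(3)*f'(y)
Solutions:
 f(y) = C1*exp(sqrt(3)*y)


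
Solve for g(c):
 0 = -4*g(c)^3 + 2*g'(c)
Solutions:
 g(c) = -sqrt(2)*sqrt(-1/(C1 + 2*c))/2
 g(c) = sqrt(2)*sqrt(-1/(C1 + 2*c))/2


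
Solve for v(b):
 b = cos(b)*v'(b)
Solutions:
 v(b) = C1 + Integral(b/cos(b), b)


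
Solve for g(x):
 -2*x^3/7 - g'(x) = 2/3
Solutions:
 g(x) = C1 - x^4/14 - 2*x/3


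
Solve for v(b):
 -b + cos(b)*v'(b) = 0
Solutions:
 v(b) = C1 + Integral(b/cos(b), b)


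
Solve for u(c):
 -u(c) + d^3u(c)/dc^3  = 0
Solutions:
 u(c) = C3*exp(c) + (C1*sin(sqrt(3)*c/2) + C2*cos(sqrt(3)*c/2))*exp(-c/2)


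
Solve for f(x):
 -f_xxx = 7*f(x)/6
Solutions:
 f(x) = C3*exp(-6^(2/3)*7^(1/3)*x/6) + (C1*sin(2^(2/3)*3^(1/6)*7^(1/3)*x/4) + C2*cos(2^(2/3)*3^(1/6)*7^(1/3)*x/4))*exp(6^(2/3)*7^(1/3)*x/12)


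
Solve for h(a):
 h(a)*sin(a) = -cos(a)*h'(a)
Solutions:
 h(a) = C1*cos(a)


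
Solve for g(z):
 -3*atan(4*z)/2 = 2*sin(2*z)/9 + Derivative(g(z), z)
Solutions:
 g(z) = C1 - 3*z*atan(4*z)/2 + 3*log(16*z^2 + 1)/16 + cos(2*z)/9


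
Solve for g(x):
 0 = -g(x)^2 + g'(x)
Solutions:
 g(x) = -1/(C1 + x)


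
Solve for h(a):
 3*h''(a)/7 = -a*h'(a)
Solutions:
 h(a) = C1 + C2*erf(sqrt(42)*a/6)


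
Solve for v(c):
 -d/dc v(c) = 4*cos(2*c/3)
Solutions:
 v(c) = C1 - 6*sin(2*c/3)


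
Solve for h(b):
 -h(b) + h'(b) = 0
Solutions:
 h(b) = C1*exp(b)


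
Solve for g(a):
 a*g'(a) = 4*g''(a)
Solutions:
 g(a) = C1 + C2*erfi(sqrt(2)*a/4)


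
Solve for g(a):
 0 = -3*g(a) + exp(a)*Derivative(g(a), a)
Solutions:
 g(a) = C1*exp(-3*exp(-a))


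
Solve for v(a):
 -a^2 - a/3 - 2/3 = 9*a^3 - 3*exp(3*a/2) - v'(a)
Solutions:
 v(a) = C1 + 9*a^4/4 + a^3/3 + a^2/6 + 2*a/3 - 2*exp(3*a/2)


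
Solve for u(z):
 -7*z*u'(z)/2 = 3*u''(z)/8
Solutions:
 u(z) = C1 + C2*erf(sqrt(42)*z/3)


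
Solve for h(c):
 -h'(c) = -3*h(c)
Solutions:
 h(c) = C1*exp(3*c)


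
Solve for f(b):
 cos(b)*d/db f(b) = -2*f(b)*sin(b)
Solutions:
 f(b) = C1*cos(b)^2


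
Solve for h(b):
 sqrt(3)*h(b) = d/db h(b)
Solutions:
 h(b) = C1*exp(sqrt(3)*b)


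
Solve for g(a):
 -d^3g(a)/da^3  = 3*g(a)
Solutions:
 g(a) = C3*exp(-3^(1/3)*a) + (C1*sin(3^(5/6)*a/2) + C2*cos(3^(5/6)*a/2))*exp(3^(1/3)*a/2)


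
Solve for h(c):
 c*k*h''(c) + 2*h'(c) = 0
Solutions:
 h(c) = C1 + c^(((re(k) - 2)*re(k) + im(k)^2)/(re(k)^2 + im(k)^2))*(C2*sin(2*log(c)*Abs(im(k))/(re(k)^2 + im(k)^2)) + C3*cos(2*log(c)*im(k)/(re(k)^2 + im(k)^2)))


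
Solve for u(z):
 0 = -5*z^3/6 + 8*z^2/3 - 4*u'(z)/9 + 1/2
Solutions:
 u(z) = C1 - 15*z^4/32 + 2*z^3 + 9*z/8


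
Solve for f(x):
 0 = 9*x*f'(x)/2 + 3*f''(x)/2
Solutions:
 f(x) = C1 + C2*erf(sqrt(6)*x/2)


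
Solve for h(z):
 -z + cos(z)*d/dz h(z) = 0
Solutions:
 h(z) = C1 + Integral(z/cos(z), z)


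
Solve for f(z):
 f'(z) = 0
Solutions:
 f(z) = C1


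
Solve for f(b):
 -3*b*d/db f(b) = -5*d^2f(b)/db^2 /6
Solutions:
 f(b) = C1 + C2*erfi(3*sqrt(5)*b/5)


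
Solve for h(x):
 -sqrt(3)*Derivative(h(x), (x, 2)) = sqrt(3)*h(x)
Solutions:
 h(x) = C1*sin(x) + C2*cos(x)


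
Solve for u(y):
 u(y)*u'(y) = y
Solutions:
 u(y) = -sqrt(C1 + y^2)
 u(y) = sqrt(C1 + y^2)


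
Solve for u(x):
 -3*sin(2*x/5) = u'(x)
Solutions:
 u(x) = C1 + 15*cos(2*x/5)/2


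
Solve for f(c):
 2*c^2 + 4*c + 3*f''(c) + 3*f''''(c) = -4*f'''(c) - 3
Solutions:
 f(c) = C1 + C2*c - c^4/18 + 2*c^3/27 - 7*c^2/54 + (C3*sin(sqrt(5)*c/3) + C4*cos(sqrt(5)*c/3))*exp(-2*c/3)


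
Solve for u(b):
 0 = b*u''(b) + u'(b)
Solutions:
 u(b) = C1 + C2*log(b)


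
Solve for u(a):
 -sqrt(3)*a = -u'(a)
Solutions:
 u(a) = C1 + sqrt(3)*a^2/2


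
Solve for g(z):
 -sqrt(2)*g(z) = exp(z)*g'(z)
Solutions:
 g(z) = C1*exp(sqrt(2)*exp(-z))


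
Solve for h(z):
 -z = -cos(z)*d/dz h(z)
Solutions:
 h(z) = C1 + Integral(z/cos(z), z)


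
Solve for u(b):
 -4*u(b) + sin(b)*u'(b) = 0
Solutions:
 u(b) = C1*(cos(b)^2 - 2*cos(b) + 1)/(cos(b)^2 + 2*cos(b) + 1)


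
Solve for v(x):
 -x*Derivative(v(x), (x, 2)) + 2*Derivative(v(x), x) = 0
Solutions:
 v(x) = C1 + C2*x^3


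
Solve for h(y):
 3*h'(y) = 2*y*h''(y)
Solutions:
 h(y) = C1 + C2*y^(5/2)


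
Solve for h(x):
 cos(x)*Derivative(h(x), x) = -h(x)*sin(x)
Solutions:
 h(x) = C1*cos(x)


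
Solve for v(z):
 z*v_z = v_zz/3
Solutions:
 v(z) = C1 + C2*erfi(sqrt(6)*z/2)


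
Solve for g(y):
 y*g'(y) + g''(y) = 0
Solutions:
 g(y) = C1 + C2*erf(sqrt(2)*y/2)


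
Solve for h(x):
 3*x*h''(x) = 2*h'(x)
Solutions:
 h(x) = C1 + C2*x^(5/3)


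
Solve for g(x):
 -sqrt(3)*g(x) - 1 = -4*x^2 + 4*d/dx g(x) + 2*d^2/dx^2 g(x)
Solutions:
 g(x) = C1*exp(x*(-1 + sqrt(2)*sqrt(2 - sqrt(3))/2)) + C2*exp(-x*(sqrt(2)*sqrt(2 - sqrt(3))/2 + 1)) + 4*sqrt(3)*x^2/3 - 32*x/3 - 16/3 + 125*sqrt(3)/9


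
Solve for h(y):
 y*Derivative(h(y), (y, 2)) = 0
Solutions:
 h(y) = C1 + C2*y


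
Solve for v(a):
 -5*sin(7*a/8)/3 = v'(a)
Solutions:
 v(a) = C1 + 40*cos(7*a/8)/21


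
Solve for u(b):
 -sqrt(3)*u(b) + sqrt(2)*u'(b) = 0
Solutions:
 u(b) = C1*exp(sqrt(6)*b/2)


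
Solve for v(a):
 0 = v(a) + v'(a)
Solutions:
 v(a) = C1*exp(-a)


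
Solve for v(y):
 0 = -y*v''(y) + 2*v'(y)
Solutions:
 v(y) = C1 + C2*y^3


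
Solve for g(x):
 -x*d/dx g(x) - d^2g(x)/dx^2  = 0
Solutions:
 g(x) = C1 + C2*erf(sqrt(2)*x/2)


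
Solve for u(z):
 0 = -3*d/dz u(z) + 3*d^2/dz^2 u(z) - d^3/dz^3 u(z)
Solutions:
 u(z) = C1 + (C2*sin(sqrt(3)*z/2) + C3*cos(sqrt(3)*z/2))*exp(3*z/2)


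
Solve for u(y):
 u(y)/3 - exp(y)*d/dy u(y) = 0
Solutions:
 u(y) = C1*exp(-exp(-y)/3)


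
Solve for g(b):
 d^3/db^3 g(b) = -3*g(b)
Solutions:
 g(b) = C3*exp(-3^(1/3)*b) + (C1*sin(3^(5/6)*b/2) + C2*cos(3^(5/6)*b/2))*exp(3^(1/3)*b/2)


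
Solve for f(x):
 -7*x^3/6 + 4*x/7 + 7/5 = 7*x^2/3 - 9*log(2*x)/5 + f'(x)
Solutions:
 f(x) = C1 - 7*x^4/24 - 7*x^3/9 + 2*x^2/7 + 9*x*log(x)/5 - 2*x/5 + 9*x*log(2)/5


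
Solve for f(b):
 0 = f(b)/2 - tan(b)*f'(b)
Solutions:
 f(b) = C1*sqrt(sin(b))


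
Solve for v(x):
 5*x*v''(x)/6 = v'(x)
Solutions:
 v(x) = C1 + C2*x^(11/5)


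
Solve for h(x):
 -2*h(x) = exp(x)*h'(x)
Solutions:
 h(x) = C1*exp(2*exp(-x))


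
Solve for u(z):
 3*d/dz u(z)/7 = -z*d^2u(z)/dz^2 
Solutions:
 u(z) = C1 + C2*z^(4/7)


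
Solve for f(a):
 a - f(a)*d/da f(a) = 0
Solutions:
 f(a) = -sqrt(C1 + a^2)
 f(a) = sqrt(C1 + a^2)


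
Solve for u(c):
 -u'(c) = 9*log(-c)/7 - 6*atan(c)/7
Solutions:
 u(c) = C1 - 9*c*log(-c)/7 + 6*c*atan(c)/7 + 9*c/7 - 3*log(c^2 + 1)/7


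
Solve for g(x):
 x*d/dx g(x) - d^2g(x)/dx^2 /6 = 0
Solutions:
 g(x) = C1 + C2*erfi(sqrt(3)*x)


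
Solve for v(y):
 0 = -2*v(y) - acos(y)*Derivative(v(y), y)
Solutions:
 v(y) = C1*exp(-2*Integral(1/acos(y), y))


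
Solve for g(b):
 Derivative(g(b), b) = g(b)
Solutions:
 g(b) = C1*exp(b)


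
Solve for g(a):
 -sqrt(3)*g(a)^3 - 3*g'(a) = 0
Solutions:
 g(a) = -sqrt(6)*sqrt(-1/(C1 - sqrt(3)*a))/2
 g(a) = sqrt(6)*sqrt(-1/(C1 - sqrt(3)*a))/2


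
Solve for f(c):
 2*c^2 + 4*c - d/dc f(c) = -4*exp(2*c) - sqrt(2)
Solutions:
 f(c) = C1 + 2*c^3/3 + 2*c^2 + sqrt(2)*c + 2*exp(2*c)


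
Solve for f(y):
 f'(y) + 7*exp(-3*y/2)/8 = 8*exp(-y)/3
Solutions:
 f(y) = C1 - 8*exp(-y)/3 + 7*exp(-3*y/2)/12


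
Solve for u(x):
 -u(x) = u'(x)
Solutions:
 u(x) = C1*exp(-x)


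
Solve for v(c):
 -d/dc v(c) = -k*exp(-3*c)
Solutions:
 v(c) = C1 - k*exp(-3*c)/3


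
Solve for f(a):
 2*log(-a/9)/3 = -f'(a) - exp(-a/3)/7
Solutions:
 f(a) = C1 - 2*a*log(-a)/3 + 2*a*(1 + 2*log(3))/3 + 3*exp(-a/3)/7


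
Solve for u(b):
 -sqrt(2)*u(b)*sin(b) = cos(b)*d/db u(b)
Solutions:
 u(b) = C1*cos(b)^(sqrt(2))


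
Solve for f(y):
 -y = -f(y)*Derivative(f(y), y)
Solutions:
 f(y) = -sqrt(C1 + y^2)
 f(y) = sqrt(C1 + y^2)


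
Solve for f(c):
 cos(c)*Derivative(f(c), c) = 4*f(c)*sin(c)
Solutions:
 f(c) = C1/cos(c)^4


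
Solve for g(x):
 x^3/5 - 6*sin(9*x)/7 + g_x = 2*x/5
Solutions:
 g(x) = C1 - x^4/20 + x^2/5 - 2*cos(9*x)/21


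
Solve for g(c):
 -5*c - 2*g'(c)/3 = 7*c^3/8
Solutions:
 g(c) = C1 - 21*c^4/64 - 15*c^2/4


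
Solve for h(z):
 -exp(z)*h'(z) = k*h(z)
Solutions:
 h(z) = C1*exp(k*exp(-z))


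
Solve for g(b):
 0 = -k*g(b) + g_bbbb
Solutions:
 g(b) = C1*exp(-b*k^(1/4)) + C2*exp(b*k^(1/4)) + C3*exp(-I*b*k^(1/4)) + C4*exp(I*b*k^(1/4))


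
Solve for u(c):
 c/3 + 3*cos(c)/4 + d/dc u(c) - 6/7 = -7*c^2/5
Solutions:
 u(c) = C1 - 7*c^3/15 - c^2/6 + 6*c/7 - 3*sin(c)/4


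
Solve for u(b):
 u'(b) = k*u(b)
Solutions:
 u(b) = C1*exp(b*k)


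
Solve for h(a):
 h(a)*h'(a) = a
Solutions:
 h(a) = -sqrt(C1 + a^2)
 h(a) = sqrt(C1 + a^2)


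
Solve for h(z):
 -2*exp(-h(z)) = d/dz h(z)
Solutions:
 h(z) = log(C1 - 2*z)


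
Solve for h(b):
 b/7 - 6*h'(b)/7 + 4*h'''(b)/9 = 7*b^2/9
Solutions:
 h(b) = C1 + C2*exp(-3*sqrt(42)*b/14) + C3*exp(3*sqrt(42)*b/14) - 49*b^3/162 + b^2/12 - 686*b/729


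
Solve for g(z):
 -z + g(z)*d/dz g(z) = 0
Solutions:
 g(z) = -sqrt(C1 + z^2)
 g(z) = sqrt(C1 + z^2)


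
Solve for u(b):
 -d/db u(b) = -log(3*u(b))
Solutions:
 -Integral(1/(log(_y) + log(3)), (_y, u(b))) = C1 - b


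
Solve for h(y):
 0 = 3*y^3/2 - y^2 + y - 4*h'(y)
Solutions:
 h(y) = C1 + 3*y^4/32 - y^3/12 + y^2/8


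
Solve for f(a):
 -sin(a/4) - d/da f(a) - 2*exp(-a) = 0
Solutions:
 f(a) = C1 + 4*cos(a/4) + 2*exp(-a)


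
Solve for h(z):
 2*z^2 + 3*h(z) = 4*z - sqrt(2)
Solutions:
 h(z) = -2*z^2/3 + 4*z/3 - sqrt(2)/3


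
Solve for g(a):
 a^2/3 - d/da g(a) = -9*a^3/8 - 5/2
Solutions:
 g(a) = C1 + 9*a^4/32 + a^3/9 + 5*a/2


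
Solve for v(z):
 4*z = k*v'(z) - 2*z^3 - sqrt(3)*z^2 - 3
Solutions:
 v(z) = C1 + z^4/(2*k) + sqrt(3)*z^3/(3*k) + 2*z^2/k + 3*z/k


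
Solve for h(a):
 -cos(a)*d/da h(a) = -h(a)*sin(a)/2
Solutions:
 h(a) = C1/sqrt(cos(a))


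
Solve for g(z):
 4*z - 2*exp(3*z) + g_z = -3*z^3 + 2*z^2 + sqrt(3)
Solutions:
 g(z) = C1 - 3*z^4/4 + 2*z^3/3 - 2*z^2 + sqrt(3)*z + 2*exp(3*z)/3


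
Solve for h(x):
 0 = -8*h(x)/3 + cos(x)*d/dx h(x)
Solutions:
 h(x) = C1*(sin(x) + 1)^(4/3)/(sin(x) - 1)^(4/3)


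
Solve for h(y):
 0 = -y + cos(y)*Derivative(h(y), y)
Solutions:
 h(y) = C1 + Integral(y/cos(y), y)


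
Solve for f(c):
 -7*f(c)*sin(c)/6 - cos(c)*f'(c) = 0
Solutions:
 f(c) = C1*cos(c)^(7/6)


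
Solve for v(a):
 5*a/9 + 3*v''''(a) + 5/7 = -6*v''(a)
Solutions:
 v(a) = C1 + C2*a + C3*sin(sqrt(2)*a) + C4*cos(sqrt(2)*a) - 5*a^3/324 - 5*a^2/84


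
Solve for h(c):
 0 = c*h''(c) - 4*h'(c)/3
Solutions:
 h(c) = C1 + C2*c^(7/3)


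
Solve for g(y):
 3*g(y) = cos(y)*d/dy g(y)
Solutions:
 g(y) = C1*(sin(y) + 1)^(3/2)/(sin(y) - 1)^(3/2)


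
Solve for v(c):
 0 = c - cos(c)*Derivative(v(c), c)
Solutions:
 v(c) = C1 + Integral(c/cos(c), c)


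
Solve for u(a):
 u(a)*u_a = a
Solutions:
 u(a) = -sqrt(C1 + a^2)
 u(a) = sqrt(C1 + a^2)


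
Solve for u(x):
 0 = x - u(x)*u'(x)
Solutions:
 u(x) = -sqrt(C1 + x^2)
 u(x) = sqrt(C1 + x^2)


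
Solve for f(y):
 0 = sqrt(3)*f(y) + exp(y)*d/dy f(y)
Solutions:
 f(y) = C1*exp(sqrt(3)*exp(-y))


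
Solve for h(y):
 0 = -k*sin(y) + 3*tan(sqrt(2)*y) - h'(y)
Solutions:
 h(y) = C1 + k*cos(y) - 3*sqrt(2)*log(cos(sqrt(2)*y))/2


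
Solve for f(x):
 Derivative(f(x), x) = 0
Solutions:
 f(x) = C1


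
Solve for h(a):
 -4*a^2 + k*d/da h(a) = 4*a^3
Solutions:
 h(a) = C1 + a^4/k + 4*a^3/(3*k)


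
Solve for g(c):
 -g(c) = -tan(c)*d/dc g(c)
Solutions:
 g(c) = C1*sin(c)


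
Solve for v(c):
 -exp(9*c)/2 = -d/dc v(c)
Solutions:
 v(c) = C1 + exp(9*c)/18


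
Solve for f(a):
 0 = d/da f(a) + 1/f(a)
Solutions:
 f(a) = -sqrt(C1 - 2*a)
 f(a) = sqrt(C1 - 2*a)


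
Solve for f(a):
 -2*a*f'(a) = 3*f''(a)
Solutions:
 f(a) = C1 + C2*erf(sqrt(3)*a/3)


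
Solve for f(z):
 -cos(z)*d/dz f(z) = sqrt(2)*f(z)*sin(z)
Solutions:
 f(z) = C1*cos(z)^(sqrt(2))


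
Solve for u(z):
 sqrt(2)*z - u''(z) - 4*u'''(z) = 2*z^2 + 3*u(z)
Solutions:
 u(z) = C3*exp(-z) - 2*z^2/3 + sqrt(2)*z/3 + (C1*sin(sqrt(39)*z/8) + C2*cos(sqrt(39)*z/8))*exp(3*z/8) + 4/9


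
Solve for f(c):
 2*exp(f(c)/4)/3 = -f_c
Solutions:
 f(c) = 4*log(1/(C1 + 2*c)) + 4*log(12)


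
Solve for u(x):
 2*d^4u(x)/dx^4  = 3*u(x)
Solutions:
 u(x) = C1*exp(-2^(3/4)*3^(1/4)*x/2) + C2*exp(2^(3/4)*3^(1/4)*x/2) + C3*sin(2^(3/4)*3^(1/4)*x/2) + C4*cos(2^(3/4)*3^(1/4)*x/2)


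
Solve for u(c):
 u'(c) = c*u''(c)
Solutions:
 u(c) = C1 + C2*c^2


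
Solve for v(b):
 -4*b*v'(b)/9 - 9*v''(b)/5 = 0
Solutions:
 v(b) = C1 + C2*erf(sqrt(10)*b/9)


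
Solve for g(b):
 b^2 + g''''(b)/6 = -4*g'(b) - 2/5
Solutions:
 g(b) = C1 + C4*exp(-2*3^(1/3)*b) - b^3/12 - b/10 + (C2*sin(3^(5/6)*b) + C3*cos(3^(5/6)*b))*exp(3^(1/3)*b)


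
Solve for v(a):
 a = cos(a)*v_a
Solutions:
 v(a) = C1 + Integral(a/cos(a), a)


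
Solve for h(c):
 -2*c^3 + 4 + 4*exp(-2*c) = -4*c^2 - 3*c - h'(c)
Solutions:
 h(c) = C1 + c^4/2 - 4*c^3/3 - 3*c^2/2 - 4*c + 2*exp(-2*c)


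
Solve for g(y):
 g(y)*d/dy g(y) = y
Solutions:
 g(y) = -sqrt(C1 + y^2)
 g(y) = sqrt(C1 + y^2)


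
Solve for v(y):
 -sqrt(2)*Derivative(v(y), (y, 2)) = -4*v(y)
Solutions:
 v(y) = C1*exp(-2^(3/4)*y) + C2*exp(2^(3/4)*y)


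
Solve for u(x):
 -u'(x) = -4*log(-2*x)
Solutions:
 u(x) = C1 + 4*x*log(-x) + 4*x*(-1 + log(2))


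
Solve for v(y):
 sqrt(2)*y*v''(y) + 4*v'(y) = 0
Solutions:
 v(y) = C1 + C2*y^(1 - 2*sqrt(2))


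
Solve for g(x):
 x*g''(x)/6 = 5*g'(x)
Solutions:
 g(x) = C1 + C2*x^31


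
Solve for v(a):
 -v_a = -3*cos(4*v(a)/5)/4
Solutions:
 -3*a/4 - 5*log(sin(4*v(a)/5) - 1)/8 + 5*log(sin(4*v(a)/5) + 1)/8 = C1


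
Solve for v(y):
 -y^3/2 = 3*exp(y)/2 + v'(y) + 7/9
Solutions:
 v(y) = C1 - y^4/8 - 7*y/9 - 3*exp(y)/2


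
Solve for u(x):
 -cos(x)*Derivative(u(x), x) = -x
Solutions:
 u(x) = C1 + Integral(x/cos(x), x)


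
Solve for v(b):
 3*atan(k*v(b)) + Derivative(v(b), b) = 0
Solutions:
 Integral(1/atan(_y*k), (_y, v(b))) = C1 - 3*b


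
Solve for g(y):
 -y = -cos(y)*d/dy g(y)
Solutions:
 g(y) = C1 + Integral(y/cos(y), y)


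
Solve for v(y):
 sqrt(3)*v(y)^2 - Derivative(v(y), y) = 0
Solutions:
 v(y) = -1/(C1 + sqrt(3)*y)


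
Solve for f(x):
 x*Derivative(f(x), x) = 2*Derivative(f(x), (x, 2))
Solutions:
 f(x) = C1 + C2*erfi(x/2)


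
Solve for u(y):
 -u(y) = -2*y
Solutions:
 u(y) = 2*y


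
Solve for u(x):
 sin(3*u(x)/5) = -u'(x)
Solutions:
 x + 5*log(cos(3*u(x)/5) - 1)/6 - 5*log(cos(3*u(x)/5) + 1)/6 = C1


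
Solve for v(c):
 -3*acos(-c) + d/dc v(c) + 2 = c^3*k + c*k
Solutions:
 v(c) = C1 + c^4*k/4 + c^2*k/2 + 3*c*acos(-c) - 2*c + 3*sqrt(1 - c^2)


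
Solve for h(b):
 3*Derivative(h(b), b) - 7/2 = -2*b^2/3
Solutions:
 h(b) = C1 - 2*b^3/27 + 7*b/6


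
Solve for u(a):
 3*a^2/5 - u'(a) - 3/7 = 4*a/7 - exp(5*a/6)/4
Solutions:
 u(a) = C1 + a^3/5 - 2*a^2/7 - 3*a/7 + 3*exp(5*a/6)/10


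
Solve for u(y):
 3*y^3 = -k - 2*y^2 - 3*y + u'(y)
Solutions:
 u(y) = C1 + k*y + 3*y^4/4 + 2*y^3/3 + 3*y^2/2


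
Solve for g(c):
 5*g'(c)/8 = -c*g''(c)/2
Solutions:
 g(c) = C1 + C2/c^(1/4)


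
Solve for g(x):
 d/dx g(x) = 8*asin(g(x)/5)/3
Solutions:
 Integral(1/asin(_y/5), (_y, g(x))) = C1 + 8*x/3


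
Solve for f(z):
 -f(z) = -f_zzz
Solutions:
 f(z) = C3*exp(z) + (C1*sin(sqrt(3)*z/2) + C2*cos(sqrt(3)*z/2))*exp(-z/2)


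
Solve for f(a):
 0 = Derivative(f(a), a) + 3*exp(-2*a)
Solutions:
 f(a) = C1 + 3*exp(-2*a)/2


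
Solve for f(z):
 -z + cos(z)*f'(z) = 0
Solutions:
 f(z) = C1 + Integral(z/cos(z), z)


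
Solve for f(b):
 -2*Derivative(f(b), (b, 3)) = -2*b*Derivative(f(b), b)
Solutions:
 f(b) = C1 + Integral(C2*airyai(b) + C3*airybi(b), b)


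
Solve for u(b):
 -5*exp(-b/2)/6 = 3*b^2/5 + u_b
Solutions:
 u(b) = C1 - b^3/5 + 5*exp(-b/2)/3


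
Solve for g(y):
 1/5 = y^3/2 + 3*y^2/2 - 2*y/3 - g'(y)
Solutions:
 g(y) = C1 + y^4/8 + y^3/2 - y^2/3 - y/5


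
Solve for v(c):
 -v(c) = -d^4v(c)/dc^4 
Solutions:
 v(c) = C1*exp(-c) + C2*exp(c) + C3*sin(c) + C4*cos(c)


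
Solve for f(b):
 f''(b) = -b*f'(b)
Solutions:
 f(b) = C1 + C2*erf(sqrt(2)*b/2)


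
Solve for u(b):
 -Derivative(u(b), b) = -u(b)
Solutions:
 u(b) = C1*exp(b)


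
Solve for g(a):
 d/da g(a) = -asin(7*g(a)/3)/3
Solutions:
 Integral(1/asin(7*_y/3), (_y, g(a))) = C1 - a/3


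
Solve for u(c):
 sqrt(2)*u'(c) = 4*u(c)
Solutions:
 u(c) = C1*exp(2*sqrt(2)*c)


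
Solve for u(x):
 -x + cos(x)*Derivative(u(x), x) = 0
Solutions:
 u(x) = C1 + Integral(x/cos(x), x)


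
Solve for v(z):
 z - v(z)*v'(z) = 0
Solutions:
 v(z) = -sqrt(C1 + z^2)
 v(z) = sqrt(C1 + z^2)


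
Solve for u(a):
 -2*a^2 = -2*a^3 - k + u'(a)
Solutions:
 u(a) = C1 + a^4/2 - 2*a^3/3 + a*k


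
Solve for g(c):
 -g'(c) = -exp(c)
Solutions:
 g(c) = C1 + exp(c)


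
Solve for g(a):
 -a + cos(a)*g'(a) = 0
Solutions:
 g(a) = C1 + Integral(a/cos(a), a)


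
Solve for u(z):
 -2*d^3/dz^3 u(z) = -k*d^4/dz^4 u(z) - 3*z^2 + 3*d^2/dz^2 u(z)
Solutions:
 u(z) = C1 + C2*z + C3*exp(z*(1 - sqrt(3*k + 1))/k) + C4*exp(z*(sqrt(3*k + 1) + 1)/k) + z^4/12 - 2*z^3/9 + z^2*(3*k + 4)/9


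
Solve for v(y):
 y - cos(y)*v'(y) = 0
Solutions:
 v(y) = C1 + Integral(y/cos(y), y)


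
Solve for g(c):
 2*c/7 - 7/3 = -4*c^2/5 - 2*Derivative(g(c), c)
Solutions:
 g(c) = C1 - 2*c^3/15 - c^2/14 + 7*c/6


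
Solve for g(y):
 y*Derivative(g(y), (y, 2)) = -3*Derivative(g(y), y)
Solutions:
 g(y) = C1 + C2/y^2


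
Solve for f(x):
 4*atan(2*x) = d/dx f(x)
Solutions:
 f(x) = C1 + 4*x*atan(2*x) - log(4*x^2 + 1)


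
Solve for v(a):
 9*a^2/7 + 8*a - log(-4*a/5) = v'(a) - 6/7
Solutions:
 v(a) = C1 + 3*a^3/7 + 4*a^2 - a*log(-a) + a*(-2*log(2) + log(5) + 13/7)


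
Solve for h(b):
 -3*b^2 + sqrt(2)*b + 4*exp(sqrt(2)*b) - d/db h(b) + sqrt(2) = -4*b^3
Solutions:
 h(b) = C1 + b^4 - b^3 + sqrt(2)*b^2/2 + sqrt(2)*b + 2*sqrt(2)*exp(sqrt(2)*b)


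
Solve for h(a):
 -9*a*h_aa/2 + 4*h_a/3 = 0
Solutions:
 h(a) = C1 + C2*a^(35/27)


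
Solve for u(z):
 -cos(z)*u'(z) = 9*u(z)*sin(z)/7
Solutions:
 u(z) = C1*cos(z)^(9/7)


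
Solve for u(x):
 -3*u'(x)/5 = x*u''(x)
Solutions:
 u(x) = C1 + C2*x^(2/5)


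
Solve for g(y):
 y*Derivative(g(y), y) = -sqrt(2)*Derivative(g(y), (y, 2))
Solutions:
 g(y) = C1 + C2*erf(2^(1/4)*y/2)


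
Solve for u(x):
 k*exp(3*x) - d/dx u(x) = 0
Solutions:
 u(x) = C1 + k*exp(3*x)/3


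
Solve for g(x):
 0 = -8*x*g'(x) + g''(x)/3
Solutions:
 g(x) = C1 + C2*erfi(2*sqrt(3)*x)


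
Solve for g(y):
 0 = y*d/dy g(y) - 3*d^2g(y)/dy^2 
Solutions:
 g(y) = C1 + C2*erfi(sqrt(6)*y/6)


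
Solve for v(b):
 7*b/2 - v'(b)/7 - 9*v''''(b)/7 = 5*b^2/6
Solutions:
 v(b) = C1 + C4*exp(-3^(1/3)*b/3) - 35*b^3/18 + 49*b^2/4 + (C2*sin(3^(5/6)*b/6) + C3*cos(3^(5/6)*b/6))*exp(3^(1/3)*b/6)


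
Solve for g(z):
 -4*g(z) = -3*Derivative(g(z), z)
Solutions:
 g(z) = C1*exp(4*z/3)


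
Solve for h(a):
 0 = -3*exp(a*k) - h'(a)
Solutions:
 h(a) = C1 - 3*exp(a*k)/k


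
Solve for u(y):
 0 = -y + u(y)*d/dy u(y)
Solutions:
 u(y) = -sqrt(C1 + y^2)
 u(y) = sqrt(C1 + y^2)


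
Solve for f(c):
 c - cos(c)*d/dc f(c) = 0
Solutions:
 f(c) = C1 + Integral(c/cos(c), c)


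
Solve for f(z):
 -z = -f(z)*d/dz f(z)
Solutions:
 f(z) = -sqrt(C1 + z^2)
 f(z) = sqrt(C1 + z^2)


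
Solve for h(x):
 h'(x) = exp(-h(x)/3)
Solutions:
 h(x) = 3*log(C1 + x/3)


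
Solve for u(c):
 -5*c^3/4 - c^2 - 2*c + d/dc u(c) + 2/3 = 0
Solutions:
 u(c) = C1 + 5*c^4/16 + c^3/3 + c^2 - 2*c/3


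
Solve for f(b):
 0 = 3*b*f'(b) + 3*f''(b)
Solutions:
 f(b) = C1 + C2*erf(sqrt(2)*b/2)


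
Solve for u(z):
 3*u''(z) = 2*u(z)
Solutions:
 u(z) = C1*exp(-sqrt(6)*z/3) + C2*exp(sqrt(6)*z/3)


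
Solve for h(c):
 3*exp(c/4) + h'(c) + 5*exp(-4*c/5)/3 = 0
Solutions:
 h(c) = C1 - 12*exp(c/4) + 25*exp(-4*c/5)/12


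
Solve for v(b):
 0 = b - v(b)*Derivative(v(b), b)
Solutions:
 v(b) = -sqrt(C1 + b^2)
 v(b) = sqrt(C1 + b^2)


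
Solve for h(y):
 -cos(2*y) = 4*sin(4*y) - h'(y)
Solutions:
 h(y) = C1 + sin(2*y)/2 - cos(4*y)


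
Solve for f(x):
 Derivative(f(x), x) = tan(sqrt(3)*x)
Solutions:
 f(x) = C1 - sqrt(3)*log(cos(sqrt(3)*x))/3


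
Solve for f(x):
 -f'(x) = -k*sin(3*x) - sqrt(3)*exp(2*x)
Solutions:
 f(x) = C1 - k*cos(3*x)/3 + sqrt(3)*exp(2*x)/2


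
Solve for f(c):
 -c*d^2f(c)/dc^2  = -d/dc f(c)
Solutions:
 f(c) = C1 + C2*c^2


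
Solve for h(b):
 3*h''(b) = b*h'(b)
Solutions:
 h(b) = C1 + C2*erfi(sqrt(6)*b/6)


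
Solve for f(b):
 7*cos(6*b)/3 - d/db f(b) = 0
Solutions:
 f(b) = C1 + 7*sin(6*b)/18


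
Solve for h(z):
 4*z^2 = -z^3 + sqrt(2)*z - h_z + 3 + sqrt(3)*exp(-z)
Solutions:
 h(z) = C1 - z^4/4 - 4*z^3/3 + sqrt(2)*z^2/2 + 3*z - sqrt(3)*exp(-z)


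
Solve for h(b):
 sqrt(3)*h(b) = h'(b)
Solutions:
 h(b) = C1*exp(sqrt(3)*b)


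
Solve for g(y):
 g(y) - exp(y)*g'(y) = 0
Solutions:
 g(y) = C1*exp(-exp(-y))


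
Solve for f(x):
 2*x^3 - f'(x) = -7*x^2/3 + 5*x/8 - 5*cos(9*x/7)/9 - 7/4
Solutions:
 f(x) = C1 + x^4/2 + 7*x^3/9 - 5*x^2/16 + 7*x/4 + 35*sin(9*x/7)/81


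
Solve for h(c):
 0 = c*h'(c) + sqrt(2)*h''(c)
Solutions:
 h(c) = C1 + C2*erf(2^(1/4)*c/2)


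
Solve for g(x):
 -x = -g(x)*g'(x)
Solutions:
 g(x) = -sqrt(C1 + x^2)
 g(x) = sqrt(C1 + x^2)


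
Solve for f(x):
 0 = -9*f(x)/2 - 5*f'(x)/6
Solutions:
 f(x) = C1*exp(-27*x/5)


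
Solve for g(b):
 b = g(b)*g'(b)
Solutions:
 g(b) = -sqrt(C1 + b^2)
 g(b) = sqrt(C1 + b^2)


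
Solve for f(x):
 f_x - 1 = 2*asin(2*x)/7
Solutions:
 f(x) = C1 + 2*x*asin(2*x)/7 + x + sqrt(1 - 4*x^2)/7


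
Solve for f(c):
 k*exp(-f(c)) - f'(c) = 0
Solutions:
 f(c) = log(C1 + c*k)


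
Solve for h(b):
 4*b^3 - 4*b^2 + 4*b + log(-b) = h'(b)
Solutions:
 h(b) = C1 + b^4 - 4*b^3/3 + 2*b^2 + b*log(-b) - b


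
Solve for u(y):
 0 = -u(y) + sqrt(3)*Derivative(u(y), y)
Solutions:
 u(y) = C1*exp(sqrt(3)*y/3)


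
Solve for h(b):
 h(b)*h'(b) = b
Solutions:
 h(b) = -sqrt(C1 + b^2)
 h(b) = sqrt(C1 + b^2)


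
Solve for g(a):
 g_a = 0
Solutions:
 g(a) = C1


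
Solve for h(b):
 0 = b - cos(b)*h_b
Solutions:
 h(b) = C1 + Integral(b/cos(b), b)


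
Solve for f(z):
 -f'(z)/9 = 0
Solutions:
 f(z) = C1


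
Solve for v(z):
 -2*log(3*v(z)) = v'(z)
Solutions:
 Integral(1/(log(_y) + log(3)), (_y, v(z)))/2 = C1 - z


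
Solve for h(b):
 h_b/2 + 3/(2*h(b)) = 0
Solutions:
 h(b) = -sqrt(C1 - 6*b)
 h(b) = sqrt(C1 - 6*b)


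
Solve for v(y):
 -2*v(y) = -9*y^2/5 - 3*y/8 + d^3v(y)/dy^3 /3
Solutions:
 v(y) = C3*exp(-6^(1/3)*y) + 9*y^2/10 + 3*y/16 + (C1*sin(2^(1/3)*3^(5/6)*y/2) + C2*cos(2^(1/3)*3^(5/6)*y/2))*exp(6^(1/3)*y/2)


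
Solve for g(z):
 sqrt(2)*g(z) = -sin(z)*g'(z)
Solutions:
 g(z) = C1*(cos(z) + 1)^(sqrt(2)/2)/(cos(z) - 1)^(sqrt(2)/2)


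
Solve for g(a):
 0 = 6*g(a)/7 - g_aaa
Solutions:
 g(a) = C3*exp(6^(1/3)*7^(2/3)*a/7) + (C1*sin(2^(1/3)*3^(5/6)*7^(2/3)*a/14) + C2*cos(2^(1/3)*3^(5/6)*7^(2/3)*a/14))*exp(-6^(1/3)*7^(2/3)*a/14)


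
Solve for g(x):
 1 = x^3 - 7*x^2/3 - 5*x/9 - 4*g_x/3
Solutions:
 g(x) = C1 + 3*x^4/16 - 7*x^3/12 - 5*x^2/24 - 3*x/4


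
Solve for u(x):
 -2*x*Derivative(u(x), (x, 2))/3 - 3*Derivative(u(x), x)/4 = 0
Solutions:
 u(x) = C1 + C2/x^(1/8)


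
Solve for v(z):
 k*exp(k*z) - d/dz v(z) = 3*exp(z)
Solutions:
 v(z) = C1 - 3*exp(z) + exp(k*z)


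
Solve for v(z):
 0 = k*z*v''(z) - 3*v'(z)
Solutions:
 v(z) = C1 + z^(((re(k) + 3)*re(k) + im(k)^2)/(re(k)^2 + im(k)^2))*(C2*sin(3*log(z)*Abs(im(k))/(re(k)^2 + im(k)^2)) + C3*cos(3*log(z)*im(k)/(re(k)^2 + im(k)^2)))


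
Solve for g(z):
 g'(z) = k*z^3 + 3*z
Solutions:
 g(z) = C1 + k*z^4/4 + 3*z^2/2


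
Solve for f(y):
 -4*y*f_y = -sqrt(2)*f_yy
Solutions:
 f(y) = C1 + C2*erfi(2^(1/4)*y)


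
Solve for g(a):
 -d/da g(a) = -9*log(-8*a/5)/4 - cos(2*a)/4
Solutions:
 g(a) = C1 + 9*a*log(-a)/4 - 3*a*log(5) - 9*a/4 + 3*a*log(10)/4 + 6*a*log(2) + sin(2*a)/8


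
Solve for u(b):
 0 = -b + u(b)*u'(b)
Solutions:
 u(b) = -sqrt(C1 + b^2)
 u(b) = sqrt(C1 + b^2)


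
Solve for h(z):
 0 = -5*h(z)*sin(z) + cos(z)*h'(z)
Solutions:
 h(z) = C1/cos(z)^5


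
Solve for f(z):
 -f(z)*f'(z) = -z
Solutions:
 f(z) = -sqrt(C1 + z^2)
 f(z) = sqrt(C1 + z^2)


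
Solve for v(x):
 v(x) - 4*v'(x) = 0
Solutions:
 v(x) = C1*exp(x/4)


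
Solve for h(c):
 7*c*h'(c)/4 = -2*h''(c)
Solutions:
 h(c) = C1 + C2*erf(sqrt(7)*c/4)


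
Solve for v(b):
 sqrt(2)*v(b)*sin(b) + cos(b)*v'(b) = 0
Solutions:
 v(b) = C1*cos(b)^(sqrt(2))


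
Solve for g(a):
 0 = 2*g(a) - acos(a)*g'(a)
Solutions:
 g(a) = C1*exp(2*Integral(1/acos(a), a))


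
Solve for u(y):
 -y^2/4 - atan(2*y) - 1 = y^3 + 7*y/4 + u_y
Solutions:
 u(y) = C1 - y^4/4 - y^3/12 - 7*y^2/8 - y*atan(2*y) - y + log(4*y^2 + 1)/4


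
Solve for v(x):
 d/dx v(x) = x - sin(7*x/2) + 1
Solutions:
 v(x) = C1 + x^2/2 + x + 2*cos(7*x/2)/7


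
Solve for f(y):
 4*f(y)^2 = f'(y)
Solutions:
 f(y) = -1/(C1 + 4*y)


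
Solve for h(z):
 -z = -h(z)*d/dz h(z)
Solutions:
 h(z) = -sqrt(C1 + z^2)
 h(z) = sqrt(C1 + z^2)


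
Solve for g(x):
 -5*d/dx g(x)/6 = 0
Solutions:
 g(x) = C1


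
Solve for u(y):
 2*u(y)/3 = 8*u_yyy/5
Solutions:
 u(y) = C3*exp(90^(1/3)*y/6) + (C1*sin(10^(1/3)*3^(1/6)*y/4) + C2*cos(10^(1/3)*3^(1/6)*y/4))*exp(-90^(1/3)*y/12)


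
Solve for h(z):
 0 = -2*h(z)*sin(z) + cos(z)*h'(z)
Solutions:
 h(z) = C1/cos(z)^2


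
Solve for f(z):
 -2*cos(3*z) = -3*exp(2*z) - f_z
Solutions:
 f(z) = C1 - 3*exp(2*z)/2 + 2*sin(3*z)/3


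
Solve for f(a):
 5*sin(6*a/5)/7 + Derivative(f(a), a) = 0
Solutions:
 f(a) = C1 + 25*cos(6*a/5)/42


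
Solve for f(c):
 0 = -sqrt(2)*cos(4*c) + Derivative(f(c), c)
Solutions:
 f(c) = C1 + sqrt(2)*sin(4*c)/4


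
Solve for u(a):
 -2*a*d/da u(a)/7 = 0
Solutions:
 u(a) = C1


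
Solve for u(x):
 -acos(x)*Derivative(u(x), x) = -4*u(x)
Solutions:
 u(x) = C1*exp(4*Integral(1/acos(x), x))


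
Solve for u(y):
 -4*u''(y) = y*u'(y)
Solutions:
 u(y) = C1 + C2*erf(sqrt(2)*y/4)


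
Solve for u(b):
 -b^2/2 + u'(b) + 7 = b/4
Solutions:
 u(b) = C1 + b^3/6 + b^2/8 - 7*b


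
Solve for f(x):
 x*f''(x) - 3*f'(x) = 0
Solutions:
 f(x) = C1 + C2*x^4


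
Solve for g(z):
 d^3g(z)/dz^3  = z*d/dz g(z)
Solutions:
 g(z) = C1 + Integral(C2*airyai(z) + C3*airybi(z), z)


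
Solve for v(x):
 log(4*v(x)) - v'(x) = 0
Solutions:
 -Integral(1/(log(_y) + 2*log(2)), (_y, v(x))) = C1 - x


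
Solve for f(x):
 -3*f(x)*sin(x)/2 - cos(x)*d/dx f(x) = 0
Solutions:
 f(x) = C1*cos(x)^(3/2)


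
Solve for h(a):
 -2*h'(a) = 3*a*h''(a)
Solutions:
 h(a) = C1 + C2*a^(1/3)


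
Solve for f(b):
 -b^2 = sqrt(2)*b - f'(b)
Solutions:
 f(b) = C1 + b^3/3 + sqrt(2)*b^2/2


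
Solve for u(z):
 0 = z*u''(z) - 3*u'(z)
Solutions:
 u(z) = C1 + C2*z^4


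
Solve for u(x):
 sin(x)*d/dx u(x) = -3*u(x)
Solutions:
 u(x) = C1*(cos(x) + 1)^(3/2)/(cos(x) - 1)^(3/2)


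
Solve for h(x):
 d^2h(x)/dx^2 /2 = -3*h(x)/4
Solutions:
 h(x) = C1*sin(sqrt(6)*x/2) + C2*cos(sqrt(6)*x/2)


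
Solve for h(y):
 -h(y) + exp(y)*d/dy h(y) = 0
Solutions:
 h(y) = C1*exp(-exp(-y))


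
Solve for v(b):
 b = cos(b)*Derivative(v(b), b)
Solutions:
 v(b) = C1 + Integral(b/cos(b), b)


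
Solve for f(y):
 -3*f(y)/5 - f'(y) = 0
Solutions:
 f(y) = C1*exp(-3*y/5)


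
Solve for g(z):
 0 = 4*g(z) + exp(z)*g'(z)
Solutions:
 g(z) = C1*exp(4*exp(-z))


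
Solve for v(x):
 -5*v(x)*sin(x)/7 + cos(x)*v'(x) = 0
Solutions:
 v(x) = C1/cos(x)^(5/7)


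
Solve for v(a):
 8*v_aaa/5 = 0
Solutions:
 v(a) = C1 + C2*a + C3*a^2


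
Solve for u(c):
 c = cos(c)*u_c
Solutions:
 u(c) = C1 + Integral(c/cos(c), c)


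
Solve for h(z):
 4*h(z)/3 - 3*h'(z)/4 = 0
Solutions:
 h(z) = C1*exp(16*z/9)


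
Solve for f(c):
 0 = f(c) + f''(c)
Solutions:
 f(c) = C1*sin(c) + C2*cos(c)


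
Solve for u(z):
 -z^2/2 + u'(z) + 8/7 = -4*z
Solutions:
 u(z) = C1 + z^3/6 - 2*z^2 - 8*z/7


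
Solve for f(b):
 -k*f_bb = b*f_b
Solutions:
 f(b) = C1 + C2*sqrt(k)*erf(sqrt(2)*b*sqrt(1/k)/2)


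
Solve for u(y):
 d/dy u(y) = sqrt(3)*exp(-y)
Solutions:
 u(y) = C1 - sqrt(3)*exp(-y)


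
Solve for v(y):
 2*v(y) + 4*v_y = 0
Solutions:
 v(y) = C1*exp(-y/2)


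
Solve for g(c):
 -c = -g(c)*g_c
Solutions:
 g(c) = -sqrt(C1 + c^2)
 g(c) = sqrt(C1 + c^2)


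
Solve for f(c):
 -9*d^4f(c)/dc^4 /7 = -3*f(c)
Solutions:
 f(c) = C1*exp(-3^(3/4)*7^(1/4)*c/3) + C2*exp(3^(3/4)*7^(1/4)*c/3) + C3*sin(3^(3/4)*7^(1/4)*c/3) + C4*cos(3^(3/4)*7^(1/4)*c/3)


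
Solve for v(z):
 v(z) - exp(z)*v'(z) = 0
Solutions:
 v(z) = C1*exp(-exp(-z))


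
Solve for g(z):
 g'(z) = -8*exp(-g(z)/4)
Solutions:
 g(z) = 4*log(C1 - 2*z)


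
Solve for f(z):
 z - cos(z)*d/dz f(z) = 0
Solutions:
 f(z) = C1 + Integral(z/cos(z), z)


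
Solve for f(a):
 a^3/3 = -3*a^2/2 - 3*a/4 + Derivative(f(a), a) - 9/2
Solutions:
 f(a) = C1 + a^4/12 + a^3/2 + 3*a^2/8 + 9*a/2


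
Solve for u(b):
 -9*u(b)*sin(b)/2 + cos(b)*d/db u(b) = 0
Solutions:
 u(b) = C1/cos(b)^(9/2)


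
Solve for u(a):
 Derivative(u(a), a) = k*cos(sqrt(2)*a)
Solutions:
 u(a) = C1 + sqrt(2)*k*sin(sqrt(2)*a)/2


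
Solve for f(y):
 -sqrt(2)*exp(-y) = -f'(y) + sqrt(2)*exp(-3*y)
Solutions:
 f(y) = C1 - sqrt(2)*exp(-y) - sqrt(2)*exp(-3*y)/3


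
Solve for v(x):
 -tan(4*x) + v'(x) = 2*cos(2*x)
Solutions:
 v(x) = C1 - log(cos(4*x))/4 + sin(2*x)


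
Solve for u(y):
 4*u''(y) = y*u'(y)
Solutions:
 u(y) = C1 + C2*erfi(sqrt(2)*y/4)


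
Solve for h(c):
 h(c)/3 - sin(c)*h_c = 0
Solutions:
 h(c) = C1*(cos(c) - 1)^(1/6)/(cos(c) + 1)^(1/6)


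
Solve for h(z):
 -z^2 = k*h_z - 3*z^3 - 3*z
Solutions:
 h(z) = C1 + 3*z^4/(4*k) - z^3/(3*k) + 3*z^2/(2*k)


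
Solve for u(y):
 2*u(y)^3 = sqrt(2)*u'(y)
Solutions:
 u(y) = -sqrt(2)*sqrt(-1/(C1 + sqrt(2)*y))/2
 u(y) = sqrt(2)*sqrt(-1/(C1 + sqrt(2)*y))/2


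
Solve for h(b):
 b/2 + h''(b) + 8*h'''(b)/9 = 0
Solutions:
 h(b) = C1 + C2*b + C3*exp(-9*b/8) - b^3/12 + 2*b^2/9


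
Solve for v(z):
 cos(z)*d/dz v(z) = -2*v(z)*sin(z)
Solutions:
 v(z) = C1*cos(z)^2


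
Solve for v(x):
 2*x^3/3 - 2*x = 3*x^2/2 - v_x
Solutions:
 v(x) = C1 - x^4/6 + x^3/2 + x^2


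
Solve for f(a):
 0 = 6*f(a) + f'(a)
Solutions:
 f(a) = C1*exp(-6*a)


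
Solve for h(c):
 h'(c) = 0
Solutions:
 h(c) = C1


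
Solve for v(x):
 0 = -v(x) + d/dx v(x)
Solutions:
 v(x) = C1*exp(x)


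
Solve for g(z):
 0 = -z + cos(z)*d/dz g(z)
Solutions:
 g(z) = C1 + Integral(z/cos(z), z)


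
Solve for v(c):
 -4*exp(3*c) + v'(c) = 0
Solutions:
 v(c) = C1 + 4*exp(3*c)/3


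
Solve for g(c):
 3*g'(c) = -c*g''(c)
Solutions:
 g(c) = C1 + C2/c^2


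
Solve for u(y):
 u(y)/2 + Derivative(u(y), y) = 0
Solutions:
 u(y) = C1*exp(-y/2)


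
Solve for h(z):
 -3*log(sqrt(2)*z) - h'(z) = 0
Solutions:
 h(z) = C1 - 3*z*log(z) - 3*z*log(2)/2 + 3*z


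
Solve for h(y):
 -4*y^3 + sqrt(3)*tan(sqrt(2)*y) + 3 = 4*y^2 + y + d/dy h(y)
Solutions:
 h(y) = C1 - y^4 - 4*y^3/3 - y^2/2 + 3*y - sqrt(6)*log(cos(sqrt(2)*y))/2


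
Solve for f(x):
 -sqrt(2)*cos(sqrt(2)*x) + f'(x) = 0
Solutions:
 f(x) = C1 + sin(sqrt(2)*x)


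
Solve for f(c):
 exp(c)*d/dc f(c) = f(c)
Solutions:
 f(c) = C1*exp(-exp(-c))


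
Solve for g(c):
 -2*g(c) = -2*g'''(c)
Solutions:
 g(c) = C3*exp(c) + (C1*sin(sqrt(3)*c/2) + C2*cos(sqrt(3)*c/2))*exp(-c/2)


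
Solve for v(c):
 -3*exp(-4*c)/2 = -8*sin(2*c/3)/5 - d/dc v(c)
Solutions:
 v(c) = C1 + 12*cos(2*c/3)/5 - 3*exp(-4*c)/8


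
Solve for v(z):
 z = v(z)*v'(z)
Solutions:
 v(z) = -sqrt(C1 + z^2)
 v(z) = sqrt(C1 + z^2)


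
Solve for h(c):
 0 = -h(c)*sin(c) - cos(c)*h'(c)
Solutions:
 h(c) = C1*cos(c)


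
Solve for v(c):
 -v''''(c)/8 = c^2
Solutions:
 v(c) = C1 + C2*c + C3*c^2 + C4*c^3 - c^6/45


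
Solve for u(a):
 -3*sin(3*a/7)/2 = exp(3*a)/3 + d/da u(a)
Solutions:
 u(a) = C1 - exp(3*a)/9 + 7*cos(3*a/7)/2


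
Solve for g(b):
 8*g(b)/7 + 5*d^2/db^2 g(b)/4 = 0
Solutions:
 g(b) = C1*sin(4*sqrt(70)*b/35) + C2*cos(4*sqrt(70)*b/35)


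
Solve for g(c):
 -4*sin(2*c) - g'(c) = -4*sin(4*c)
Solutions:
 g(c) = C1 + 2*cos(2*c) - cos(4*c)


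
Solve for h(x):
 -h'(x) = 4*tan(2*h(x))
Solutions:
 h(x) = -asin(C1*exp(-8*x))/2 + pi/2
 h(x) = asin(C1*exp(-8*x))/2


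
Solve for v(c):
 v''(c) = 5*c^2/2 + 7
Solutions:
 v(c) = C1 + C2*c + 5*c^4/24 + 7*c^2/2


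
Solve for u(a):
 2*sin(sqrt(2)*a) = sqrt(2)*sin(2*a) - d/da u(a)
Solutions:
 u(a) = C1 - sqrt(2)*cos(2*a)/2 + sqrt(2)*cos(sqrt(2)*a)


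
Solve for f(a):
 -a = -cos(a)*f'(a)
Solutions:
 f(a) = C1 + Integral(a/cos(a), a)


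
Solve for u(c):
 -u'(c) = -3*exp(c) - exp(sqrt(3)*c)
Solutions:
 u(c) = C1 + 3*exp(c) + sqrt(3)*exp(sqrt(3)*c)/3


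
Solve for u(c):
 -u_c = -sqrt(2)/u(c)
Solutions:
 u(c) = -sqrt(C1 + 2*sqrt(2)*c)
 u(c) = sqrt(C1 + 2*sqrt(2)*c)


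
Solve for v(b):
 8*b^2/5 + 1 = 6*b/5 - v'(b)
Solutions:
 v(b) = C1 - 8*b^3/15 + 3*b^2/5 - b


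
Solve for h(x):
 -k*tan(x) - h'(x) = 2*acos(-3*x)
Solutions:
 h(x) = C1 + k*log(cos(x)) - 2*x*acos(-3*x) - 2*sqrt(1 - 9*x^2)/3


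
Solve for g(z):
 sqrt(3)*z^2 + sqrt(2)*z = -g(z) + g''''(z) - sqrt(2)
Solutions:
 g(z) = C1*exp(-z) + C2*exp(z) + C3*sin(z) + C4*cos(z) - sqrt(3)*z^2 - sqrt(2)*z - sqrt(2)


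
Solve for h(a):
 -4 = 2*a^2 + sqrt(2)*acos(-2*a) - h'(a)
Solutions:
 h(a) = C1 + 2*a^3/3 + 4*a + sqrt(2)*(a*acos(-2*a) + sqrt(1 - 4*a^2)/2)


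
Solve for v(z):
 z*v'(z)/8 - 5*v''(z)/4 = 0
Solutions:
 v(z) = C1 + C2*erfi(sqrt(5)*z/10)


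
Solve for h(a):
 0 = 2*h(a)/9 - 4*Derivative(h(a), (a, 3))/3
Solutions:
 h(a) = C3*exp(6^(2/3)*a/6) + (C1*sin(2^(2/3)*3^(1/6)*a/4) + C2*cos(2^(2/3)*3^(1/6)*a/4))*exp(-6^(2/3)*a/12)


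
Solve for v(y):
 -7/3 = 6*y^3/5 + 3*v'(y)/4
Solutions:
 v(y) = C1 - 2*y^4/5 - 28*y/9


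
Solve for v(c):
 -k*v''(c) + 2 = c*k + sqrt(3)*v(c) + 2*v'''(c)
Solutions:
 v(c) = C1*exp(-c*(k^2/(k^3 + sqrt(-k^6 + (k^3 + 54*sqrt(3))^2) + 54*sqrt(3))^(1/3) + k + (k^3 + sqrt(-k^6 + (k^3 + 54*sqrt(3))^2) + 54*sqrt(3))^(1/3))/6) + C2*exp(c*(-4*k^2/((-1 + sqrt(3)*I)*(k^3 + sqrt(-k^6 + (k^3 + 54*sqrt(3))^2) + 54*sqrt(3))^(1/3)) - 2*k + (k^3 + sqrt(-k^6 + (k^3 + 54*sqrt(3))^2) + 54*sqrt(3))^(1/3) - sqrt(3)*I*(k^3 + sqrt(-k^6 + (k^3 + 54*sqrt(3))^2) + 54*sqrt(3))^(1/3))/12) + C3*exp(c*(4*k^2/((1 + sqrt(3)*I)*(k^3 + sqrt(-k^6 + (k^3 + 54*sqrt(3))^2) + 54*sqrt(3))^(1/3)) - 2*k + (k^3 + sqrt(-k^6 + (k^3 + 54*sqrt(3))^2) + 54*sqrt(3))^(1/3) + sqrt(3)*I*(k^3 + sqrt(-k^6 + (k^3 + 54*sqrt(3))^2) + 54*sqrt(3))^(1/3))/12) - sqrt(3)*c*k/3 + 2*sqrt(3)/3


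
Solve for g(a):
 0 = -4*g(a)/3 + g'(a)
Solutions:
 g(a) = C1*exp(4*a/3)


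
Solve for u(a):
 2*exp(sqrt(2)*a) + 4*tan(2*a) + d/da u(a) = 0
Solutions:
 u(a) = C1 - sqrt(2)*exp(sqrt(2)*a) + 2*log(cos(2*a))


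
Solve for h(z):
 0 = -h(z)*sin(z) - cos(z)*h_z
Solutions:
 h(z) = C1*cos(z)


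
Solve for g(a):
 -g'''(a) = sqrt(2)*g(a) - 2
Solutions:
 g(a) = C3*exp(-2^(1/6)*a) + (C1*sin(2^(1/6)*sqrt(3)*a/2) + C2*cos(2^(1/6)*sqrt(3)*a/2))*exp(2^(1/6)*a/2) + sqrt(2)
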